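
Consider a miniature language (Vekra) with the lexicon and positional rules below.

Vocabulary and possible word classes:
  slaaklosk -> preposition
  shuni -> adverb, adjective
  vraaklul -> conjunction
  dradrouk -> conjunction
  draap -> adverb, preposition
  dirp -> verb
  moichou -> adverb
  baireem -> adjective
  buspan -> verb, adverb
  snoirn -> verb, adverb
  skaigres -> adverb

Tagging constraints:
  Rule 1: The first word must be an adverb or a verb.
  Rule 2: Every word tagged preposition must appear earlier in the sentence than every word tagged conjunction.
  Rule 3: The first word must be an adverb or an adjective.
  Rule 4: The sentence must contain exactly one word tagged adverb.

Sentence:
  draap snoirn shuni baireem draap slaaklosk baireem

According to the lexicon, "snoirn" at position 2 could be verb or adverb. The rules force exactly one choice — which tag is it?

verb

Candidates per position — 1:draap {adverb,preposition}; 2:snoirn {verb,adverb}; 3:shuni {adverb,adjective}; 4:baireem {adjective}; 5:draap {adverb,preposition}; 6:slaaklosk {preposition}; 7:baireem {adjective}.
Position 1: preposition is ruled out by rule 1; that leaves adverb.
Position 2: adverb is ruled out by rule 4; that leaves verb.
Position 3: adverb is ruled out by rule 4; that leaves adjective.
Position 5: adverb is ruled out by rule 4; that leaves preposition.
That leaves exactly one tagging: adverb verb adjective adjective preposition preposition adjective.
Verifying each rule — rule 1 ✓; rule 2 ✓; rule 3 ✓; rule 4 ✓.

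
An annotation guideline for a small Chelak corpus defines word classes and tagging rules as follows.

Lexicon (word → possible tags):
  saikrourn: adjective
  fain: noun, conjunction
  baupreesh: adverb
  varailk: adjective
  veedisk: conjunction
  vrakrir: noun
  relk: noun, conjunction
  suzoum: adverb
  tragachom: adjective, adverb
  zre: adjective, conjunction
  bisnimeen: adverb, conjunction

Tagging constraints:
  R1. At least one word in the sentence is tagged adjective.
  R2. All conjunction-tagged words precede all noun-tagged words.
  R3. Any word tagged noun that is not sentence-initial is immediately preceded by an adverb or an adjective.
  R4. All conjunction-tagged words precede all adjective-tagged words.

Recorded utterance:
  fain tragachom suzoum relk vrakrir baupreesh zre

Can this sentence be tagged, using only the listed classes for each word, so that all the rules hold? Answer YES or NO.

Candidates per position — 1:fain {noun,conjunction}; 2:tragachom {adjective,adverb}; 3:suzoum {adverb}; 4:relk {noun,conjunction}; 5:vrakrir {noun}; 6:baupreesh {adverb}; 7:zre {adjective,conjunction}.
Rule 3 cannot be satisfied by any choice of tags from the lexicon.
So there is no consistent tagging.

NO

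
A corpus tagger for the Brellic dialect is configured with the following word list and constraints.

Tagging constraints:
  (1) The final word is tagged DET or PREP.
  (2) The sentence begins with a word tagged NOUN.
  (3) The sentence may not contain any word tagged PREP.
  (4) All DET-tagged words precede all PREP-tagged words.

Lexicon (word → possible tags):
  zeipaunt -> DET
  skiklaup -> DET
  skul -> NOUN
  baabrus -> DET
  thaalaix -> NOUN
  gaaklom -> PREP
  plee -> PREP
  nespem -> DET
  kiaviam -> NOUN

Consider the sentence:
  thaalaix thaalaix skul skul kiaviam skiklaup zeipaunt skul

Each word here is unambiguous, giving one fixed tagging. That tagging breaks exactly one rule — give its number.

1

Fixed tagging: NOUN NOUN NOUN NOUN NOUN DET DET NOUN.
Applying the rules: R1 fails, R2 ok, R3 ok, R4 ok.
Only rule 1 fails.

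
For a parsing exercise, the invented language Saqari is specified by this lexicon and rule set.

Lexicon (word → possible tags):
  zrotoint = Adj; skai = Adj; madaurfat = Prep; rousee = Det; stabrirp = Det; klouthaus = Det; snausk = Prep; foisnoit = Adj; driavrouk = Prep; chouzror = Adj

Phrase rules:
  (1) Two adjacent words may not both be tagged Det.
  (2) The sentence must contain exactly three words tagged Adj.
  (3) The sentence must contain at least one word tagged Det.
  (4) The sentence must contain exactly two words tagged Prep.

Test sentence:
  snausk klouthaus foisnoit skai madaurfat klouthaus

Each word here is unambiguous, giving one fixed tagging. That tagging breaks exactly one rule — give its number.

2

Fixed tagging: Prep Det Adj Adj Prep Det.
Checking each rule: R1 holds, R2 violated, R3 holds, R4 holds.
Only rule 2 fails.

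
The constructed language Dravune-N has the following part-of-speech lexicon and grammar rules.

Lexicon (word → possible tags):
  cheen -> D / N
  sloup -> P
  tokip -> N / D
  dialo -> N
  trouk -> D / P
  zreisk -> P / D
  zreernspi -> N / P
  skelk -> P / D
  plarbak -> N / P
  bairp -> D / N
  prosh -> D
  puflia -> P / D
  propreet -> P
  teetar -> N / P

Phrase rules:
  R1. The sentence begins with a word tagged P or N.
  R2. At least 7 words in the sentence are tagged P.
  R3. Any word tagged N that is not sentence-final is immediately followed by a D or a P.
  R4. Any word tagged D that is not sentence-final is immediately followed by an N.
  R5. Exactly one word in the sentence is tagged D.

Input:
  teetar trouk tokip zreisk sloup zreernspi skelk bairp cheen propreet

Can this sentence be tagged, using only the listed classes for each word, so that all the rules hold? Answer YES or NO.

YES

Candidates per position — 1:teetar {N,P}; 2:trouk {D,P}; 3:tokip {N,D}; 4:zreisk {P,D}; 5:sloup {P}; 6:zreernspi {N,P}; 7:skelk {P,D}; 8:bairp {D,N}; 9:cheen {D,N}; 10:propreet {P}.
One satisfying assignment: P P N P P P P D N P.
Rule-by-rule: rule 1 holds; rule 2 holds; rule 3 holds; rule 4 holds; rule 5 holds.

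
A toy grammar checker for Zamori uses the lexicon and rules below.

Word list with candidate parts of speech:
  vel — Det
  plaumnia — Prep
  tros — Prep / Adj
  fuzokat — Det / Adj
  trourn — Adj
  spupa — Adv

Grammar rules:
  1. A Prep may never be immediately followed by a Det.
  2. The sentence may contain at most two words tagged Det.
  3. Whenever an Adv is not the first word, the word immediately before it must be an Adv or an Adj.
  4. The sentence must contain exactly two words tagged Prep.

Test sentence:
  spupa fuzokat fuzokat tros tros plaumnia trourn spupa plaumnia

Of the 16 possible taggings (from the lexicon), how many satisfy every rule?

Candidates per position — 1:spupa {Adv}; 2:fuzokat {Det,Adj}; 3:fuzokat {Det,Adj}; 4:tros {Prep,Adj}; 5:tros {Prep,Adj}; 6:plaumnia {Prep}; 7:trourn {Adj}; 8:spupa {Adv}; 9:plaumnia {Prep}.
There are 16 candidate sequences in total.
The sequences that satisfy every rule: Adv Det Det Adj Adj Prep Adj Adv Prep; Adv Det Adj Adj Adj Prep Adj Adv Prep; Adv Adj Det Adj Adj Prep Adj Adv Prep; Adv Adj Adj Adj Adj Prep Adj Adv Prep.
Count = 4.

4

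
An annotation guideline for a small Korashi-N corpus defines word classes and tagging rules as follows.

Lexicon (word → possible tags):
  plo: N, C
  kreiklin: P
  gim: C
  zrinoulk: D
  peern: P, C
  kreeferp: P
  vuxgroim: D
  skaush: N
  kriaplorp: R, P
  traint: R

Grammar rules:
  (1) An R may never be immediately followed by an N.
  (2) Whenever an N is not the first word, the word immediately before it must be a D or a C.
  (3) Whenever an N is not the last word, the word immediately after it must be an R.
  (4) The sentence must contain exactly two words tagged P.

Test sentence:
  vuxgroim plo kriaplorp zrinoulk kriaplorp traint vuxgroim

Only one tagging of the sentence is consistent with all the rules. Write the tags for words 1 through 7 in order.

D C P D P R D

Candidates per position — 1:vuxgroim {D}; 2:plo {N,C}; 3:kriaplorp {R,P}; 4:zrinoulk {D}; 5:kriaplorp {R,P}; 6:traint {R}; 7:vuxgroim {D}.
Position 3: tagging it R would leave rule 4 unsatisfiable, so it must be P.
Position 5: tagging it R would leave rule 4 unsatisfiable, so it must be P.
Position 2: tagging it N would leave rule 3 unsatisfiable, so it must be C.
So the tagging must be: D C P D P R D.
Verifying each rule — rule 1 ok; rule 2 ok; rule 3 ok; rule 4 ok.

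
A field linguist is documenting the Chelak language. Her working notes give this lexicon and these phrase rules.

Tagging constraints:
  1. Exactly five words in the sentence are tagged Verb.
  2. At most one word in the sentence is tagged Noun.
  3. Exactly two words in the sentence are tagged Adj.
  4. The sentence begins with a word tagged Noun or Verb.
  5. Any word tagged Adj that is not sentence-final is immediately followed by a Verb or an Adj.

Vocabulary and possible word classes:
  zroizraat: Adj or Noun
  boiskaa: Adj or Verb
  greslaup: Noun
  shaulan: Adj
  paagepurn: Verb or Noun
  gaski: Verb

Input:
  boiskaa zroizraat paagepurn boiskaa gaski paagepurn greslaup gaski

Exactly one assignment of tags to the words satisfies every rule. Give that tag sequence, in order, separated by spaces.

Verb Adj Verb Adj Verb Verb Noun Verb

Candidates per position — 1:boiskaa {Adj,Verb}; 2:zroizraat {Adj,Noun}; 3:paagepurn {Verb,Noun}; 4:boiskaa {Adj,Verb}; 5:gaski {Verb}; 6:paagepurn {Verb,Noun}; 7:greslaup {Noun}; 8:gaski {Verb}.
Position 1: tagging it Adj would leave rule 4 unsatisfiable, so it must be Verb.
Position 2: tagging it Noun would leave rule 2 unsatisfiable, so it must be Adj.
Position 3: tagging it Noun would leave rule 2 unsatisfiable, so it must be Verb.
Position 4: tagging it Verb would leave rule 3 unsatisfiable, so it must be Adj.
Position 6: tagging it Noun would leave rule 1 unsatisfiable, so it must be Verb.
The unique satisfying tagging is: Verb Adj Verb Adj Verb Verb Noun Verb.
Verifying each rule — rule 1 ok; rule 2 ok; rule 3 ok; rule 4 ok; rule 5 ok.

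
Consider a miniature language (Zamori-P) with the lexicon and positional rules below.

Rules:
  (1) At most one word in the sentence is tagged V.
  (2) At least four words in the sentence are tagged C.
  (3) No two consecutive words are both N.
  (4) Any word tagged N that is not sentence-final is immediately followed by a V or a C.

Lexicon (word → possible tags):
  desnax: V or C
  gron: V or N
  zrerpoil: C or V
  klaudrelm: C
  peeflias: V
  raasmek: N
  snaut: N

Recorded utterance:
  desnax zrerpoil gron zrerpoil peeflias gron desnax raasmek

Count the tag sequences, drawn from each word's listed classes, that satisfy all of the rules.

Candidates per position — 1:desnax {V,C}; 2:zrerpoil {C,V}; 3:gron {V,N}; 4:zrerpoil {C,V}; 5:peeflias {V}; 6:gron {V,N}; 7:desnax {V,C}; 8:raasmek {N}.
There are 64 candidate sequences in total.
The sequences that satisfy every rule: C C N C V N C N.
Count = 1.

1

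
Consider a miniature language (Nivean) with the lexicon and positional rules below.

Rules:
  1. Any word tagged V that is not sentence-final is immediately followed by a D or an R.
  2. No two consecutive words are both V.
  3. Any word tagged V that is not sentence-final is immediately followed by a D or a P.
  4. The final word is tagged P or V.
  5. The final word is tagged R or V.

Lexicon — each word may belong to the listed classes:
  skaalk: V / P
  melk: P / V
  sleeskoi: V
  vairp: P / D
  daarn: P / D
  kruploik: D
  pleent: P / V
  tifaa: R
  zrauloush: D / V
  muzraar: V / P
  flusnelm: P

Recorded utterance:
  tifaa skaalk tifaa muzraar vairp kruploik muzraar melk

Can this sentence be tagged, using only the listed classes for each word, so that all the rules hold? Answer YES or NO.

Candidates per position — 1:tifaa {R}; 2:skaalk {V,P}; 3:tifaa {R}; 4:muzraar {V,P}; 5:vairp {P,D}; 6:kruploik {D}; 7:muzraar {V,P}; 8:melk {P,V}.
One satisfying assignment: R P R P P D P V.
Verifying each rule — rule 1 ✓; rule 2 ✓; rule 3 ✓; rule 4 ✓; rule 5 ✓.

YES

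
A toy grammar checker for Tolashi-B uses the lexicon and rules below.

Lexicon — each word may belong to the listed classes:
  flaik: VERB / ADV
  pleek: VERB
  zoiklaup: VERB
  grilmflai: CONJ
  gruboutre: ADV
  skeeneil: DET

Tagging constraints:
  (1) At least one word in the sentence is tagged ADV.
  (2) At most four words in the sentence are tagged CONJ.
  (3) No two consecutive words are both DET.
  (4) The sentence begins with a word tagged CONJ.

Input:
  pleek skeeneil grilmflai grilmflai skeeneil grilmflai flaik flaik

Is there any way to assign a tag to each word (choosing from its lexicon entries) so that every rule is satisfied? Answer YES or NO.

NO

Candidates per position — 1:pleek {VERB}; 2:skeeneil {DET}; 3:grilmflai {CONJ}; 4:grilmflai {CONJ}; 5:skeeneil {DET}; 6:grilmflai {CONJ}; 7:flaik {VERB,ADV}; 8:flaik {VERB,ADV}.
Rule 4 cannot be satisfied by any choice of tags from the lexicon.
So there is no consistent tagging.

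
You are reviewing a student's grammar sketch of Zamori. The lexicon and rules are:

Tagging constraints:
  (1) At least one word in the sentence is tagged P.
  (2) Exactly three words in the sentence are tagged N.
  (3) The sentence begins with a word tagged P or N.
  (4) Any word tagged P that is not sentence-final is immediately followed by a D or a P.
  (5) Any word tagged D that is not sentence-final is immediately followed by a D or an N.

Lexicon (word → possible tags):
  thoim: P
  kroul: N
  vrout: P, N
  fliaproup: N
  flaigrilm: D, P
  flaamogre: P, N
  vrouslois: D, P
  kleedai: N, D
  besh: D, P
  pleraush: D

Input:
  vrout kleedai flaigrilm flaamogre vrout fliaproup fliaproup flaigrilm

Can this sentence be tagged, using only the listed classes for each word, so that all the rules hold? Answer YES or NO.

Candidates per position — 1:vrout {P,N}; 2:kleedai {N,D}; 3:flaigrilm {D,P}; 4:flaamogre {P,N}; 5:vrout {P,N}; 6:fliaproup {N}; 7:fliaproup {N}; 8:flaigrilm {D,P}.
Every candidate sequence violates at least one rule; no consistent tagging exists.

NO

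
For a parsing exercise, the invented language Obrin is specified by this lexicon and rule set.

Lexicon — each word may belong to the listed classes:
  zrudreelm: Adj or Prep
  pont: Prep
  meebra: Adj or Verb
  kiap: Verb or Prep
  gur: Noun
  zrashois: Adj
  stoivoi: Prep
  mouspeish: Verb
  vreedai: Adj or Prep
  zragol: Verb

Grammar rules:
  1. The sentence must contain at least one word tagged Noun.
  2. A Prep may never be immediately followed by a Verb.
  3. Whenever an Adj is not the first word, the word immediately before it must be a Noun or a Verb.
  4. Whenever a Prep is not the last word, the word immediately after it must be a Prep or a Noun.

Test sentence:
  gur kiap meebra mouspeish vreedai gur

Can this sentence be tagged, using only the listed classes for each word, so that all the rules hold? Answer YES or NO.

Candidates per position — 1:gur {Noun}; 2:kiap {Verb,Prep}; 3:meebra {Adj,Verb}; 4:mouspeish {Verb}; 5:vreedai {Adj,Prep}; 6:gur {Noun}.
One satisfying assignment: Noun Verb Adj Verb Adj Noun.
Checking: rule 1 satisfied; rule 2 satisfied; rule 3 satisfied; rule 4 satisfied.

YES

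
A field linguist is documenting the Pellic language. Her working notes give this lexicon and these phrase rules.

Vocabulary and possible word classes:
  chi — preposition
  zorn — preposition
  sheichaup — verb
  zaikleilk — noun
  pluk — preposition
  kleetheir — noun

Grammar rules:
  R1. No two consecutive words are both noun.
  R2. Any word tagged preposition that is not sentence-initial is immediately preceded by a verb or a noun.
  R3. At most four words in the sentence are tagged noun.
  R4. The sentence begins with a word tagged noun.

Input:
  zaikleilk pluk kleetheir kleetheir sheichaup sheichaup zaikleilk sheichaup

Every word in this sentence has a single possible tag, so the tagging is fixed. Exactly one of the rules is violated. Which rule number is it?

Fixed tagging: noun preposition noun noun verb verb noun verb.
Rule check: R1 ✗, R2 ✓, R3 ✓, R4 ✓.
Only rule 1 fails.

1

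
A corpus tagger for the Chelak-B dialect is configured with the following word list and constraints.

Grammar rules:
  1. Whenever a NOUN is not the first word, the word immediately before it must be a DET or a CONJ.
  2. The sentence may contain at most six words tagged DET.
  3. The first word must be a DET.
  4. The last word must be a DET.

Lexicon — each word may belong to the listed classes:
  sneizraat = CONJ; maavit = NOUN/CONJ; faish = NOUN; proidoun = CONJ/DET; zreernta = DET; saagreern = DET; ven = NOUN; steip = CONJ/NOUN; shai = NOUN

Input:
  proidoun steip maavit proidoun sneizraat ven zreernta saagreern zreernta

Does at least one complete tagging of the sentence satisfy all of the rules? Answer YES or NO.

Candidates per position — 1:proidoun {CONJ,DET}; 2:steip {CONJ,NOUN}; 3:maavit {NOUN,CONJ}; 4:proidoun {CONJ,DET}; 5:sneizraat {CONJ}; 6:ven {NOUN}; 7:zreernta {DET}; 8:saagreern {DET}; 9:zreernta {DET}.
One satisfying assignment: DET NOUN CONJ CONJ CONJ NOUN DET DET DET.
Verifying each rule — rule 1 satisfied; rule 2 satisfied; rule 3 satisfied; rule 4 satisfied.

YES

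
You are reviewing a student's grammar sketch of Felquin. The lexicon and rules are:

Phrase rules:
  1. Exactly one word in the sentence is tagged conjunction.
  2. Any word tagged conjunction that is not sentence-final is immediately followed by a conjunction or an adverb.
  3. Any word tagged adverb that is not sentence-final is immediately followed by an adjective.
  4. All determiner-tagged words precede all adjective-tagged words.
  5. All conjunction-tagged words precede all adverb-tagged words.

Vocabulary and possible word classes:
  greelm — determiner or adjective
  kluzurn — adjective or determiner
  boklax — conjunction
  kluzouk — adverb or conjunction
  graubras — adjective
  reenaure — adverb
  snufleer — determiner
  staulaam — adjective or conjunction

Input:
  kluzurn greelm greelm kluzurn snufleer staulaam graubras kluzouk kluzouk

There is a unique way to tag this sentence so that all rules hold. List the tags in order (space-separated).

determiner determiner determiner determiner determiner adjective adjective conjunction adverb

Candidates per position — 1:kluzurn {adjective,determiner}; 2:greelm {determiner,adjective}; 3:greelm {determiner,adjective}; 4:kluzurn {adjective,determiner}; 5:snufleer {determiner}; 6:staulaam {adjective,conjunction}; 7:graubras {adjective}; 8:kluzouk {adverb,conjunction}; 9:kluzouk {adverb,conjunction}.
If word 1 were adjective, no tagging could satisfy rule 4; so word 1 is determiner.
If word 2 were adjective, no tagging could satisfy rule 4; so word 2 is determiner.
If word 3 were adjective, no tagging could satisfy rule 4; so word 3 is determiner.
If word 4 were adjective, no tagging could satisfy rule 4; so word 4 is determiner.
If word 6 were conjunction, no tagging could satisfy rule 2; so word 6 is adjective.
If word 8 were adverb, no tagging could satisfy rule 3; so word 8 is conjunction.
If word 9 were conjunction, no tagging could satisfy rule 1; so word 9 is adverb.
So the tagging must be: determiner determiner determiner determiner determiner adjective adjective conjunction adverb.
Checking: rule 1 ok; rule 2 ok; rule 3 ok; rule 4 ok; rule 5 ok.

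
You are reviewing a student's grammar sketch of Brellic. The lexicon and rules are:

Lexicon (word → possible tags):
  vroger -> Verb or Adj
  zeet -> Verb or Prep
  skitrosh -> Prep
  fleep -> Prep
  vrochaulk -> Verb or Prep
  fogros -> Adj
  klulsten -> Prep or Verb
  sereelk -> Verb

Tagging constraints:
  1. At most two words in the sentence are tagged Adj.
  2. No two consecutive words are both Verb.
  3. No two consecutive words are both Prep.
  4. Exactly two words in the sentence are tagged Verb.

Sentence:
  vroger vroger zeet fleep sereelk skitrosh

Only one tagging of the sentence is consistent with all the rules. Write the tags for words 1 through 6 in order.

Adj Adj Verb Prep Verb Prep

Candidates per position — 1:vroger {Verb,Adj}; 2:vroger {Verb,Adj}; 3:zeet {Verb,Prep}; 4:fleep {Prep}; 5:sereelk {Verb}; 6:skitrosh {Prep}.
Position 3: tagging it Prep would leave rule 3 unsatisfiable, so it must be Verb.
Position 1: tagging it Verb would leave rule 4 unsatisfiable, so it must be Adj.
Position 2: tagging it Verb would leave rule 2 unsatisfiable, so it must be Adj.
So the tagging must be: Adj Adj Verb Prep Verb Prep.
Verifying each rule — rule 1 satisfied; rule 2 satisfied; rule 3 satisfied; rule 4 satisfied.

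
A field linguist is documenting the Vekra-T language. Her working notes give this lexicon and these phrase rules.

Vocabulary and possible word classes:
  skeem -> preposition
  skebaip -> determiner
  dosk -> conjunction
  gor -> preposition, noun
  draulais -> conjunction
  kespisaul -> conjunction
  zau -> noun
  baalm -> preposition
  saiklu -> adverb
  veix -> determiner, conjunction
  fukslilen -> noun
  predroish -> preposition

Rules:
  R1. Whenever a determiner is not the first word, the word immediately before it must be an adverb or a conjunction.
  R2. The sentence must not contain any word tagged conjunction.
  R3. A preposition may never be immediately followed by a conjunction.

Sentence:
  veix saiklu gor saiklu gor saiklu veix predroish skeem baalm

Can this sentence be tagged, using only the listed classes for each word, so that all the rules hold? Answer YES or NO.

YES

Candidates per position — 1:veix {determiner,conjunction}; 2:saiklu {adverb}; 3:gor {preposition,noun}; 4:saiklu {adverb}; 5:gor {preposition,noun}; 6:saiklu {adverb}; 7:veix {determiner,conjunction}; 8:predroish {preposition}; 9:skeem {preposition}; 10:baalm {preposition}.
One satisfying assignment: determiner adverb noun adverb noun adverb determiner preposition preposition preposition.
Verifying each rule — rule 1 ✓; rule 2 ✓; rule 3 ✓.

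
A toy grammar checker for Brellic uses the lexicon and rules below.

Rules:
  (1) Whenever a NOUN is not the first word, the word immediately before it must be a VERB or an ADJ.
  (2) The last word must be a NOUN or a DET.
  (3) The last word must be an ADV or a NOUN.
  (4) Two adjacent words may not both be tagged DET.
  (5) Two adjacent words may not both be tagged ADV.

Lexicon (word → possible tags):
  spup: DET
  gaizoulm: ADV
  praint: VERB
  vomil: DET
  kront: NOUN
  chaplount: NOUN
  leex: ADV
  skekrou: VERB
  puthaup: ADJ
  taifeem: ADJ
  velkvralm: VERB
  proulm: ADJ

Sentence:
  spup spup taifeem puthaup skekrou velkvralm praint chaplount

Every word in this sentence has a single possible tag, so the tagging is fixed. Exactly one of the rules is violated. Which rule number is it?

Fixed tagging: DET DET ADJ ADJ VERB VERB VERB NOUN.
Rule check: R1 pass, R2 pass, R3 pass, R4 fail, R5 pass.
Only rule 4 fails.

4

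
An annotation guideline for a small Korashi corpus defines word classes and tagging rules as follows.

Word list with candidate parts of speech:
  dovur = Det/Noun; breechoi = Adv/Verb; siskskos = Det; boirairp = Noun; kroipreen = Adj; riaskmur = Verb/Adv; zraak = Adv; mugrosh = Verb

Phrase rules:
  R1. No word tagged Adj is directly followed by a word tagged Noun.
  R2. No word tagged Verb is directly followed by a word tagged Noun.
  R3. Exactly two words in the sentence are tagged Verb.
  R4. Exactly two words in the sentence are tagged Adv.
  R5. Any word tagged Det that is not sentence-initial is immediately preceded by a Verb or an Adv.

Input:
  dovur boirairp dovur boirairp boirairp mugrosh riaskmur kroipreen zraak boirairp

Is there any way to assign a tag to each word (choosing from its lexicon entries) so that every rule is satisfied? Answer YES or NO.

NO

Candidates per position — 1:dovur {Det,Noun}; 2:boirairp {Noun}; 3:dovur {Det,Noun}; 4:boirairp {Noun}; 5:boirairp {Noun}; 6:mugrosh {Verb}; 7:riaskmur {Verb,Adv}; 8:kroipreen {Adj}; 9:zraak {Adv}; 10:boirairp {Noun}.
Every candidate sequence violates at least one rule; no consistent tagging exists.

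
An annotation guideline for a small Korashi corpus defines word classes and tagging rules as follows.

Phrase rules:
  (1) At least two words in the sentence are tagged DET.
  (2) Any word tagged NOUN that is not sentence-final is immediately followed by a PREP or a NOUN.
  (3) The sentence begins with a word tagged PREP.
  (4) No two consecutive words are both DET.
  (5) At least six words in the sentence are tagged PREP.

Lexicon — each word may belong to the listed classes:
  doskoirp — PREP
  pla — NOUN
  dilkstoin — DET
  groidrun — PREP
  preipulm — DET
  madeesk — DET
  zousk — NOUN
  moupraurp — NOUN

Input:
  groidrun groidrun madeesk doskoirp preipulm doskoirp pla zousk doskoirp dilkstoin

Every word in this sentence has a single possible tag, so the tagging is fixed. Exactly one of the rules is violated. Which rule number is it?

Fixed tagging: PREP PREP DET PREP DET PREP NOUN NOUN PREP DET.
Rule check: R1 ✓, R2 ✓, R3 ✓, R4 ✓, R5 ✗.
Only rule 5 fails.

5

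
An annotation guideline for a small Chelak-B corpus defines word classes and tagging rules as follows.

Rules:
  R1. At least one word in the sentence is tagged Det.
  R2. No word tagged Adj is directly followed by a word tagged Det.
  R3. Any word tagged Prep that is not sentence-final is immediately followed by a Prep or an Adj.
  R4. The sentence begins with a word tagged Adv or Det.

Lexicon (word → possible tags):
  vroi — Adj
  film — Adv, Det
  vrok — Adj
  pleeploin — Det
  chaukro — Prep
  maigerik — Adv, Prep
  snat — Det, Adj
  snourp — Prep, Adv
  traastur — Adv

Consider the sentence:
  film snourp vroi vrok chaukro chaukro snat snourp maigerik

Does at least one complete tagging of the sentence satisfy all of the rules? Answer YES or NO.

Candidates per position — 1:film {Adv,Det}; 2:snourp {Prep,Adv}; 3:vroi {Adj}; 4:vrok {Adj}; 5:chaukro {Prep}; 6:chaukro {Prep}; 7:snat {Det,Adj}; 8:snourp {Prep,Adv}; 9:maigerik {Adv,Prep}.
One satisfying assignment: Det Adv Adj Adj Prep Prep Adj Adv Adv.
Rule-by-rule: rule 1 holds; rule 2 holds; rule 3 holds; rule 4 holds.

YES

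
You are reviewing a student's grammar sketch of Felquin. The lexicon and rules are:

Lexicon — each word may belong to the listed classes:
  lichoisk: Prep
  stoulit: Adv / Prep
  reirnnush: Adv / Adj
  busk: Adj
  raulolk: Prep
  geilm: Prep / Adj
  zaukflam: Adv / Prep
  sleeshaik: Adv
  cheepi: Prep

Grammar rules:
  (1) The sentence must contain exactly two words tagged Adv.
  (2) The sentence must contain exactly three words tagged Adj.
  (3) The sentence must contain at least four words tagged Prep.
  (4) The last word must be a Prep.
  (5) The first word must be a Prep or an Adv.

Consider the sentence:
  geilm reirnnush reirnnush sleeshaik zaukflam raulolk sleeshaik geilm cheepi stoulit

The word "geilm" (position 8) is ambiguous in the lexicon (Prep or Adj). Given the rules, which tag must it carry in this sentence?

Adj

Candidates per position — 1:geilm {Prep,Adj}; 2:reirnnush {Adv,Adj}; 3:reirnnush {Adv,Adj}; 4:sleeshaik {Adv}; 5:zaukflam {Adv,Prep}; 6:raulolk {Prep}; 7:sleeshaik {Adv}; 8:geilm {Prep,Adj}; 9:cheepi {Prep}; 10:stoulit {Adv,Prep}.
Word 1 cannot be Adj — rule 5 would then fail for every completion. It is Prep.
Word 2 cannot be Adv — rule 1 would then fail for every completion. It is Adj.
Word 3 cannot be Adv — rule 1 would then fail for every completion. It is Adj.
Word 5 cannot be Adv — rule 1 would then fail for every completion. It is Prep.
Word 8 cannot be Prep — rule 2 would then fail for every completion. It is Adj.
Word 10 cannot be Adv — rule 1 would then fail for every completion. It is Prep.
The only consistent sequence is: Prep Adj Adj Adv Prep Prep Adv Adj Prep Prep.
Checking: rule 1 satisfied; rule 2 satisfied; rule 3 satisfied; rule 4 satisfied; rule 5 satisfied.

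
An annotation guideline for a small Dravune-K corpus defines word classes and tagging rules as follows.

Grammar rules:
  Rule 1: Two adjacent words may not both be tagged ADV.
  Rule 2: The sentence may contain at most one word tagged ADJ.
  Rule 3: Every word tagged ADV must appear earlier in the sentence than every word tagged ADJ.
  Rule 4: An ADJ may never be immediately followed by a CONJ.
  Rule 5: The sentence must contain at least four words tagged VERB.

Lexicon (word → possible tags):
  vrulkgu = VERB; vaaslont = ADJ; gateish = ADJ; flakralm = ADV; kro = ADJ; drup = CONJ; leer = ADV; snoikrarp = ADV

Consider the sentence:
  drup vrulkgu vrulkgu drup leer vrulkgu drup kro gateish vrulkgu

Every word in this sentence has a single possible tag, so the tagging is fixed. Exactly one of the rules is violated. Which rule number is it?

2

Fixed tagging: CONJ VERB VERB CONJ ADV VERB CONJ ADJ ADJ VERB.
Rule check: R1 pass, R2 fail, R3 pass, R4 pass, R5 pass.
Only rule 2 fails.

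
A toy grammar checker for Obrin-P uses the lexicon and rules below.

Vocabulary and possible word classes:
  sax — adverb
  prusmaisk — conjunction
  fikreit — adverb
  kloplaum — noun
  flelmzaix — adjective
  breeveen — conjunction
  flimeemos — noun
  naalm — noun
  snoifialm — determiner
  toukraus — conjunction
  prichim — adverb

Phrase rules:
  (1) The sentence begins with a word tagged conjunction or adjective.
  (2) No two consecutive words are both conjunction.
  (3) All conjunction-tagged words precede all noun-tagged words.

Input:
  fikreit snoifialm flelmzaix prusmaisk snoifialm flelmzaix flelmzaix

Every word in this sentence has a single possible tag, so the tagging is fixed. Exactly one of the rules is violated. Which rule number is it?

Fixed tagging: adverb determiner adjective conjunction determiner adjective adjective.
Applying the rules: R1 violated, R2 holds, R3 holds.
Only rule 1 fails.

1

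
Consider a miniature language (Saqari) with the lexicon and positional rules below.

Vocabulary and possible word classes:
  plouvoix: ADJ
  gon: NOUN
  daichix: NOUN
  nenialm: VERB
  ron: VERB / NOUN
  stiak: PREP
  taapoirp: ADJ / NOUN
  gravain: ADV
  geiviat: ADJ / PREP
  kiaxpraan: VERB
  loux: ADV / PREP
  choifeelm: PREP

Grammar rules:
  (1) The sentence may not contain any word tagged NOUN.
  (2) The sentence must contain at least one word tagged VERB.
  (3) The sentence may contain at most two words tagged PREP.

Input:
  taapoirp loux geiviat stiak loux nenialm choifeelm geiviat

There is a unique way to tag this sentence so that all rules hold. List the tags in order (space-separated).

Candidates per position — 1:taapoirp {ADJ,NOUN}; 2:loux {ADV,PREP}; 3:geiviat {ADJ,PREP}; 4:stiak {PREP}; 5:loux {ADV,PREP}; 6:nenialm {VERB}; 7:choifeelm {PREP}; 8:geiviat {ADJ,PREP}.
Position 1: tagging it NOUN would leave rule 1 unsatisfiable, so it must be ADJ.
Position 2: tagging it PREP would leave rule 3 unsatisfiable, so it must be ADV.
Position 3: tagging it PREP would leave rule 3 unsatisfiable, so it must be ADJ.
Position 5: tagging it PREP would leave rule 3 unsatisfiable, so it must be ADV.
Position 8: tagging it PREP would leave rule 3 unsatisfiable, so it must be ADJ.
The only consistent sequence is: ADJ ADV ADJ PREP ADV VERB PREP ADJ.
Verifying each rule — rule 1 ✓; rule 2 ✓; rule 3 ✓.

ADJ ADV ADJ PREP ADV VERB PREP ADJ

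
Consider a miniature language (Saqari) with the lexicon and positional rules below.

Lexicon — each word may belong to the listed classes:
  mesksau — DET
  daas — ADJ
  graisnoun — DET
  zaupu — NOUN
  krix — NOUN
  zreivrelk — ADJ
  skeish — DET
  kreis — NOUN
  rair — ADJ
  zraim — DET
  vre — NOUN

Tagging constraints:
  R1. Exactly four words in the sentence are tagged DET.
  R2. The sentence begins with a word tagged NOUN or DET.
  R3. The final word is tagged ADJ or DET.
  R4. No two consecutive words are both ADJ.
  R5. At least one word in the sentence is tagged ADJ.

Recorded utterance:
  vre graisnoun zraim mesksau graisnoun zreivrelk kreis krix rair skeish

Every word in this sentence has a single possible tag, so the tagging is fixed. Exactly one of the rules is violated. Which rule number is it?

Fixed tagging: NOUN DET DET DET DET ADJ NOUN NOUN ADJ DET.
Checking each rule: R1 ✗, R2 ✓, R3 ✓, R4 ✓, R5 ✓.
Only rule 1 fails.

1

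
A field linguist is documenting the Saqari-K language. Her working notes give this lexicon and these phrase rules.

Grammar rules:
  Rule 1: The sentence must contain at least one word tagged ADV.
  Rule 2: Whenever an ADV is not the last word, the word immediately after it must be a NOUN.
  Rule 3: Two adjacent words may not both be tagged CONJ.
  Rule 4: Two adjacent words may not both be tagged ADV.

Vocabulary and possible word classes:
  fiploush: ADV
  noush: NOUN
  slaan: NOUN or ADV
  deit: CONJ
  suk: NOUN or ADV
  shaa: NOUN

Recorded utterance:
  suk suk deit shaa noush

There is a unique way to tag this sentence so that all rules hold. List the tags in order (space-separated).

ADV NOUN CONJ NOUN NOUN

Candidates per position — 1:suk {NOUN,ADV}; 2:suk {NOUN,ADV}; 3:deit {CONJ}; 4:shaa {NOUN}; 5:noush {NOUN}.
At position 2, choosing ADV makes rule 2 impossible to satisfy; hence NOUN.
At position 1, choosing NOUN makes rule 1 impossible to satisfy; hence ADV.
That leaves exactly one tagging: ADV NOUN CONJ NOUN NOUN.
Check: rule 1 ✓; rule 2 ✓; rule 3 ✓; rule 4 ✓.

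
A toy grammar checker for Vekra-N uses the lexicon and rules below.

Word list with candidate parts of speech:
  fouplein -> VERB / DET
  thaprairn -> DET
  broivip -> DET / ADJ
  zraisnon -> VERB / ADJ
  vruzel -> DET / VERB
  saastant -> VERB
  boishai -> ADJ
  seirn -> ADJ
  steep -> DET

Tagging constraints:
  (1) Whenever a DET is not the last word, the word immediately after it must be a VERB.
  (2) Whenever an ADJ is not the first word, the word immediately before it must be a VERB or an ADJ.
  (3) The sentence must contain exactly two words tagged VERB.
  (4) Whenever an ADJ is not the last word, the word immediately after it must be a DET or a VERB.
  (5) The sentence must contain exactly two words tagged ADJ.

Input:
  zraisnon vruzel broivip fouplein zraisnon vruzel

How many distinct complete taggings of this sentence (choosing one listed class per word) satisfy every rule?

2

Candidates per position — 1:zraisnon {VERB,ADJ}; 2:vruzel {DET,VERB}; 3:broivip {DET,ADJ}; 4:fouplein {VERB,DET}; 5:zraisnon {VERB,ADJ}; 6:vruzel {DET,VERB}.
There are 64 candidate sequences in total.
The sequences that satisfy every rule: ADJ VERB DET VERB ADJ DET; ADJ VERB ADJ DET VERB DET.
Count = 2.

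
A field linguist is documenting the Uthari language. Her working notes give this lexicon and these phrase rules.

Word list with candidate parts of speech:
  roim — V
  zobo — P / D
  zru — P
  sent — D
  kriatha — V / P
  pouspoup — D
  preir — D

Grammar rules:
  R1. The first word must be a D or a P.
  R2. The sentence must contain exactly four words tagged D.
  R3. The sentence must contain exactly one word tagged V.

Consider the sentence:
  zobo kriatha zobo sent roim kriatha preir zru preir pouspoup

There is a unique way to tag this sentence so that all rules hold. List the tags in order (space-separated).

P P P D V P D P D D

Candidates per position — 1:zobo {P,D}; 2:kriatha {V,P}; 3:zobo {P,D}; 4:sent {D}; 5:roim {V}; 6:kriatha {V,P}; 7:preir {D}; 8:zru {P}; 9:preir {D}; 10:pouspoup {D}.
Position 1: D is ruled out by rule 2; that leaves P.
Position 2: V is ruled out by rule 3; that leaves P.
Position 3: D is ruled out by rule 2; that leaves P.
Position 6: V is ruled out by rule 3; that leaves P.
So the tagging must be: P P P D V P D P D D.
Verifying each rule — rule 1 ok; rule 2 ok; rule 3 ok.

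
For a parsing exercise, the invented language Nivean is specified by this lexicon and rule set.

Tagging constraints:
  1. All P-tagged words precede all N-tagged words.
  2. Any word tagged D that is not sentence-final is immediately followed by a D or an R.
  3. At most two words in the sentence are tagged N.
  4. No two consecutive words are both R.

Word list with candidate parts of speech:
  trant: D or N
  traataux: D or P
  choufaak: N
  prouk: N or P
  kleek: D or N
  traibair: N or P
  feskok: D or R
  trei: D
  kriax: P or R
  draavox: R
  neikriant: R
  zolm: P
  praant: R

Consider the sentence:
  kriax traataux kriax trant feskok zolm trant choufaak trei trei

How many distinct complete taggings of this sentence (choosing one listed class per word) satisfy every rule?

6

Candidates per position — 1:kriax {P,R}; 2:traataux {D,P}; 3:kriax {P,R}; 4:trant {D,N}; 5:feskok {D,R}; 6:zolm {P}; 7:trant {D,N}; 8:choufaak {N}; 9:trei {D}; 10:trei {D}.
There are 64 candidate sequences in total.
Checking each against the rules leaves 6 sequences.
Count = 6.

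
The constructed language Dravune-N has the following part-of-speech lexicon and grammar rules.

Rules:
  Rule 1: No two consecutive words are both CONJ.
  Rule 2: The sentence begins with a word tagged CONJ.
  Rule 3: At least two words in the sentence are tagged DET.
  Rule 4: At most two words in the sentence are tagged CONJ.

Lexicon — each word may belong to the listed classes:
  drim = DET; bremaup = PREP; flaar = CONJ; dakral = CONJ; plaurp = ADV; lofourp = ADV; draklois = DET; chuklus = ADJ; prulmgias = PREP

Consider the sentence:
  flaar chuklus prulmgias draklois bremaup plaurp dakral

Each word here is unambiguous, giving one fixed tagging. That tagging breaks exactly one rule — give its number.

Fixed tagging: CONJ ADJ PREP DET PREP ADV CONJ.
Rule check: R1 ok, R2 ok, R3 fails, R4 ok.
Only rule 3 fails.

3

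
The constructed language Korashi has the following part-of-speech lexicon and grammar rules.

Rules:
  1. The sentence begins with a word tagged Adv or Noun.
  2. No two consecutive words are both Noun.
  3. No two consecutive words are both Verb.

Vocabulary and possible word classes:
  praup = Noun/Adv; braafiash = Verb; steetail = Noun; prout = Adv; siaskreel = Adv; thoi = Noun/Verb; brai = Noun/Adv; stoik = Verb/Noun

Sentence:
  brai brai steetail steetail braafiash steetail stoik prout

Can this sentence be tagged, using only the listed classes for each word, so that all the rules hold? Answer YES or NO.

Candidates per position — 1:brai {Noun,Adv}; 2:brai {Noun,Adv}; 3:steetail {Noun}; 4:steetail {Noun}; 5:braafiash {Verb}; 6:steetail {Noun}; 7:stoik {Verb,Noun}; 8:prout {Adv}.
Rule 2 cannot be satisfied by any choice of tags from the lexicon.
So there is no consistent tagging.

NO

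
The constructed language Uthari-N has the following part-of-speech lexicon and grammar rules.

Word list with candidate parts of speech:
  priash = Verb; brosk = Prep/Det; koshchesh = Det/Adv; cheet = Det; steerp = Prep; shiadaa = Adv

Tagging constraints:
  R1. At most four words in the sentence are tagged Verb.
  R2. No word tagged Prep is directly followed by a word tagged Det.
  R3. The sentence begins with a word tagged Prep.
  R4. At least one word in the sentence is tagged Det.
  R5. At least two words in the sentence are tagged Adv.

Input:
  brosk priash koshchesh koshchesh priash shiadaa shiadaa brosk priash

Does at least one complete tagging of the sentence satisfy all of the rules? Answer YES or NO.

Candidates per position — 1:brosk {Prep,Det}; 2:priash {Verb}; 3:koshchesh {Det,Adv}; 4:koshchesh {Det,Adv}; 5:priash {Verb}; 6:shiadaa {Adv}; 7:shiadaa {Adv}; 8:brosk {Prep,Det}; 9:priash {Verb}.
One satisfying assignment: Prep Verb Adv Adv Verb Adv Adv Det Verb.
Checking: rule 1 holds; rule 2 holds; rule 3 holds; rule 4 holds; rule 5 holds.

YES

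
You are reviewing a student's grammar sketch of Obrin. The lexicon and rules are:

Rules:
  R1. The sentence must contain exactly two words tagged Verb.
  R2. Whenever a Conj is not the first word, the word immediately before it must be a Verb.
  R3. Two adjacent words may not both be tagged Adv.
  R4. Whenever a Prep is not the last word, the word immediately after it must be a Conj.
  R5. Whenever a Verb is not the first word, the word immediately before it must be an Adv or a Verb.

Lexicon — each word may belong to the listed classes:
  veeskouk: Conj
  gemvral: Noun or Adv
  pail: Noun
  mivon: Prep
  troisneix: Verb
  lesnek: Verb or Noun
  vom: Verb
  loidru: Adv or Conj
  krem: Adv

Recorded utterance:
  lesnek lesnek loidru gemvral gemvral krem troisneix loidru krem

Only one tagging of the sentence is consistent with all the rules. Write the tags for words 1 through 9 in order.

Verb Noun Adv Noun Noun Adv Verb Conj Adv

Candidates per position — 1:lesnek {Verb,Noun}; 2:lesnek {Verb,Noun}; 3:loidru {Adv,Conj}; 4:gemvral {Noun,Adv}; 5:gemvral {Noun,Adv}; 6:krem {Adv}; 7:troisneix {Verb}; 8:loidru {Adv,Conj}; 9:krem {Adv}.
Position 5: Adv is ruled out by rule 3; that leaves Noun.
Position 8: Adv is ruled out by rule 3; that leaves Conj.
The remaining ambiguous positions (1, 2, 3, 4) are resolved jointly — only one combination satisfies every rule.
The unique satisfying tagging is: Verb Noun Adv Noun Noun Adv Verb Conj Adv.
Checking: rule 1 holds; rule 2 holds; rule 3 holds; rule 4 holds; rule 5 holds.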